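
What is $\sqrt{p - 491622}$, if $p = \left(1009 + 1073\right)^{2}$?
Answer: $\sqrt{3843102} \approx 1960.4$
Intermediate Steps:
$p = 4334724$ ($p = 2082^{2} = 4334724$)
$\sqrt{p - 491622} = \sqrt{4334724 - 491622} = \sqrt{3843102}$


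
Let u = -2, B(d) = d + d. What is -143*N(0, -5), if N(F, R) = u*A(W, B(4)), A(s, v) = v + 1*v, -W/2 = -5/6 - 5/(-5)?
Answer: 4576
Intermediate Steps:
B(d) = 2*d
W = -1/3 (W = -2*(-5/6 - 5/(-5)) = -2*(-5*1/6 - 5*(-1/5)) = -2*(-5/6 + 1) = -2*1/6 = -1/3 ≈ -0.33333)
A(s, v) = 2*v (A(s, v) = v + v = 2*v)
N(F, R) = -32 (N(F, R) = -4*2*4 = -4*8 = -2*16 = -32)
-143*N(0, -5) = -143*(-32) = 4576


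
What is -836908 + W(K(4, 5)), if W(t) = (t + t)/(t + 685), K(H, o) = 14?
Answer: -584998664/699 ≈ -8.3691e+5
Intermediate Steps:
W(t) = 2*t/(685 + t) (W(t) = (2*t)/(685 + t) = 2*t/(685 + t))
-836908 + W(K(4, 5)) = -836908 + 2*14/(685 + 14) = -836908 + 2*14/699 = -836908 + 2*14*(1/699) = -836908 + 28/699 = -584998664/699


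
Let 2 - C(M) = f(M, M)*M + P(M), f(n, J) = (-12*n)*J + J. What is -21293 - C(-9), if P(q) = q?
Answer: -12475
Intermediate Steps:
f(n, J) = J - 12*J*n (f(n, J) = -12*J*n + J = J - 12*J*n)
C(M) = 2 - M - M**2*(1 - 12*M) (C(M) = 2 - ((M*(1 - 12*M))*M + M) = 2 - (M**2*(1 - 12*M) + M) = 2 - (M + M**2*(1 - 12*M)) = 2 + (-M - M**2*(1 - 12*M)) = 2 - M - M**2*(1 - 12*M))
-21293 - C(-9) = -21293 - (2 - 1*(-9) + (-9)**2*(-1 + 12*(-9))) = -21293 - (2 + 9 + 81*(-1 - 108)) = -21293 - (2 + 9 + 81*(-109)) = -21293 - (2 + 9 - 8829) = -21293 - 1*(-8818) = -21293 + 8818 = -12475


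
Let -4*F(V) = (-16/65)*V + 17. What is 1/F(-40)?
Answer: -52/349 ≈ -0.14900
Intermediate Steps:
F(V) = -17/4 + 4*V/65 (F(V) = -((-16/65)*V + 17)/4 = -((-16*1/65)*V + 17)/4 = -(-16*V/65 + 17)/4 = -(17 - 16*V/65)/4 = -17/4 + 4*V/65)
1/F(-40) = 1/(-17/4 + (4/65)*(-40)) = 1/(-17/4 - 32/13) = 1/(-349/52) = -52/349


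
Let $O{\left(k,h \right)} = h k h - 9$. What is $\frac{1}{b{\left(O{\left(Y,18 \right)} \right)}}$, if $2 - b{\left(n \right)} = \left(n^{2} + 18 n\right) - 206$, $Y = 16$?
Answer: $- \frac{1}{26873567} \approx -3.7211 \cdot 10^{-8}$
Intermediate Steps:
$O{\left(k,h \right)} = -9 + k h^{2}$ ($O{\left(k,h \right)} = k h^{2} - 9 = -9 + k h^{2}$)
$b{\left(n \right)} = 208 - n^{2} - 18 n$ ($b{\left(n \right)} = 2 - \left(\left(n^{2} + 18 n\right) - 206\right) = 2 - \left(-206 + n^{2} + 18 n\right) = 208 - n^{2} - 18 n$)
$\frac{1}{b{\left(O{\left(Y,18 \right)} \right)}} = \frac{1}{208 - \left(-9 + 16 \cdot 18^{2}\right)^{2} - 18 \left(-9 + 16 \cdot 18^{2}\right)} = \frac{1}{208 - \left(-9 + 16 \cdot 324\right)^{2} - 18 \left(-9 + 16 \cdot 324\right)} = \frac{1}{208 - \left(-9 + 5184\right)^{2} - 18 \left(-9 + 5184\right)} = \frac{1}{208 - 5175^{2} - 93150} = \frac{1}{208 - 26780625 - 93150} = \frac{1}{-26873567} = - \frac{1}{26873567}$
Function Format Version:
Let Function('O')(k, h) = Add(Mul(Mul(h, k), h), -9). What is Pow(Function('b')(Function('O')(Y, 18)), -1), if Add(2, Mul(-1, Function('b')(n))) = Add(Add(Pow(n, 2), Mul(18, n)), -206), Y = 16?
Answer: Rational(-1, 26873567) ≈ -3.7211e-8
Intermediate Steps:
Function('O')(k, h) = Add(-9, Mul(k, Pow(h, 2))) (Function('O')(k, h) = Add(Mul(k, Pow(h, 2)), -9) = Add(-9, Mul(k, Pow(h, 2))))
Function('b')(n) = Add(208, Mul(-1, Pow(n, 2)), Mul(-18, n)) (Function('b')(n) = Add(2, Mul(-1, Add(Add(Pow(n, 2), Mul(18, n)), -206))) = Add(2, Mul(-1, Add(-206, Pow(n, 2), Mul(18, n)))) = Add(2, Add(206, Mul(-1, Pow(n, 2)), Mul(-18, n))) = Add(208, Mul(-1, Pow(n, 2)), Mul(-18, n)))
Pow(Function('b')(Function('O')(Y, 18)), -1) = Pow(Add(208, Mul(-1, Pow(Add(-9, Mul(16, Pow(18, 2))), 2)), Mul(-18, Add(-9, Mul(16, Pow(18, 2))))), -1) = Pow(Add(208, Mul(-1, Pow(Add(-9, Mul(16, 324)), 2)), Mul(-18, Add(-9, Mul(16, 324)))), -1) = Pow(Add(208, Mul(-1, Pow(Add(-9, 5184), 2)), Mul(-18, Add(-9, 5184))), -1) = Pow(Add(208, Mul(-1, Pow(5175, 2)), Mul(-18, 5175)), -1) = Pow(Add(208, Mul(-1, 26780625), -93150), -1) = Pow(Add(208, -26780625, -93150), -1) = Pow(-26873567, -1) = Rational(-1, 26873567)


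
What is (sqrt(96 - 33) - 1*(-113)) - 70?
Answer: 43 + 3*sqrt(7) ≈ 50.937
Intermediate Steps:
(sqrt(96 - 33) - 1*(-113)) - 70 = (sqrt(63) + 113) - 70 = (3*sqrt(7) + 113) - 70 = (113 + 3*sqrt(7)) - 70 = 43 + 3*sqrt(7)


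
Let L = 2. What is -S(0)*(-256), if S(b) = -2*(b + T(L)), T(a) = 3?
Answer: -1536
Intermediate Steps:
S(b) = -6 - 2*b (S(b) = -2*(b + 3) = -2*(3 + b) = -6 - 2*b)
-S(0)*(-256) = -(-6 - 2*0)*(-256) = -(-6 + 0)*(-256) = -(-6)*(-256) = -1*1536 = -1536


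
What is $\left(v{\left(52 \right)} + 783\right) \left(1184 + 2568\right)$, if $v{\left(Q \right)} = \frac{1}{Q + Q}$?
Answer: $\frac{38192077}{13} \approx 2.9379 \cdot 10^{6}$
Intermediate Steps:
$v{\left(Q \right)} = \frac{1}{2 Q}$
$\left(v{\left(52 \right)} + 783\right) \left(1184 + 2568\right) = \left(\frac{1}{2 \cdot 52} + 783\right) \left(1184 + 2568\right) = \left(\frac{1}{2} \cdot \frac{1}{52} + 783\right) 3752 = \left(\frac{1}{104} + 783\right) 3752 = \frac{81433}{104} \cdot 3752 = \frac{38192077}{13}$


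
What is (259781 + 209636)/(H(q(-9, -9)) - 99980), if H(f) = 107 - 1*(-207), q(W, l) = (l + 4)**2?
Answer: -469417/99666 ≈ -4.7099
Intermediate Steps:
q(W, l) = (4 + l)**2
H(f) = 314 (H(f) = 107 + 207 = 314)
(259781 + 209636)/(H(q(-9, -9)) - 99980) = (259781 + 209636)/(314 - 99980) = 469417/(-99666) = 469417*(-1/99666) = -469417/99666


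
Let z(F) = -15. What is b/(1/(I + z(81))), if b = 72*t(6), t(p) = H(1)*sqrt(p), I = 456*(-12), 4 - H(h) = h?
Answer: -1185192*sqrt(6) ≈ -2.9031e+6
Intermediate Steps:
H(h) = 4 - h
I = -5472
t(p) = 3*sqrt(p) (t(p) = (4 - 1*1)*sqrt(p) = (4 - 1)*sqrt(p) = 3*sqrt(p))
b = 216*sqrt(6) (b = 72*(3*sqrt(6)) = 216*sqrt(6) ≈ 529.09)
b/(1/(I + z(81))) = (216*sqrt(6))/(1/(-5472 - 15)) = (216*sqrt(6))/(1/(-5487)) = (216*sqrt(6))/(-1/5487) = (216*sqrt(6))*(-5487) = -1185192*sqrt(6)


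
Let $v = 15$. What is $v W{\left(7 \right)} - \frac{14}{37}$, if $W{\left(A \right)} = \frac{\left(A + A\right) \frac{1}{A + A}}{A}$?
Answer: $\frac{457}{259} \approx 1.7645$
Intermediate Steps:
$W{\left(A \right)} = \frac{1}{A}$ ($W{\left(A \right)} = \frac{2 A \frac{1}{2 A}}{A} = 1 \frac{1}{A} = \frac{1}{A}$)
$v W{\left(7 \right)} - \frac{14}{37} = \frac{15}{7} - \frac{14}{37} = \frac{457}{259}$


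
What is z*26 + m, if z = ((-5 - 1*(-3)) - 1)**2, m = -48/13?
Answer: 2994/13 ≈ 230.31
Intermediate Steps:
m = -48/13 (m = -48*1/13 = -48/13 ≈ -3.6923)
z = 9 (z = ((-5 + 3) - 1)**2 = (-2 - 1)**2 = (-3)**2 = 9)
z*26 + m = 9*26 - 48/13 = 234 - 48/13 = 2994/13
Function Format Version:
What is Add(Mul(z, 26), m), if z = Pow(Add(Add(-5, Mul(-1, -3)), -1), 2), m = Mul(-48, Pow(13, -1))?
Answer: Rational(2994, 13) ≈ 230.31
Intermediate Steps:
m = Rational(-48, 13) (m = Mul(-48, Rational(1, 13)) = Rational(-48, 13) ≈ -3.6923)
z = 9 (z = Pow(Add(Add(-5, 3), -1), 2) = Pow(Add(-2, -1), 2) = Pow(-3, 2) = 9)
Add(Mul(z, 26), m) = Add(Mul(9, 26), Rational(-48, 13)) = Add(234, Rational(-48, 13)) = Rational(2994, 13)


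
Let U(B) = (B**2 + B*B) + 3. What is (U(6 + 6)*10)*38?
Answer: 110580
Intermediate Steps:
U(B) = 3 + 2*B**2 (U(B) = (B**2 + B**2) + 3 = 2*B**2 + 3 = 3 + 2*B**2)
(U(6 + 6)*10)*38 = ((3 + 2*(6 + 6)**2)*10)*38 = ((3 + 2*12**2)*10)*38 = ((3 + 2*144)*10)*38 = ((3 + 288)*10)*38 = (291*10)*38 = 2910*38 = 110580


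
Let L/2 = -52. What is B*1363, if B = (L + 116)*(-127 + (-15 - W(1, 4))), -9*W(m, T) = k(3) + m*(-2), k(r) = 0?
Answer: -6978560/3 ≈ -2.3262e+6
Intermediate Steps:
L = -104 (L = 2*(-52) = -104)
W(m, T) = 2*m/9 (W(m, T) = -(0 + m*(-2))/9 = -(0 - 2*m)/9 = -(-2)*m/9 = 2*m/9)
B = -5120/3 (B = (-104 + 116)*(-127 + (-15 - 2/9)) = 12*(-127 + (-15 - 1*2/9)) = 12*(-127 + (-15 - 2/9)) = 12*(-127 - 137/9) = 12*(-1280/9) = -5120/3 ≈ -1706.7)
B*1363 = -5120/3*1363 = -6978560/3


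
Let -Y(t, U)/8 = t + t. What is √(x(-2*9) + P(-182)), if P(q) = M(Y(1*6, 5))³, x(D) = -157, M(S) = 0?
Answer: I*√157 ≈ 12.53*I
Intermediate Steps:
Y(t, U) = -16*t (Y(t, U) = -8*(t + t) = -16*t)
P(q) = 0 (P(q) = 0³ = 0)
√(x(-2*9) + P(-182)) = √(-157 + 0) = √(-157) = I*√157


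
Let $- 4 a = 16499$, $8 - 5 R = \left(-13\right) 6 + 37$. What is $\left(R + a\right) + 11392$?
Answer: $\frac{145541}{20} \approx 7277.0$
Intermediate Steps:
$R = \frac{49}{5}$ ($R = \frac{8}{5} - \frac{\left(-13\right) 6 + 37}{5} = \frac{8}{5} - \frac{-78 + 37}{5} = \frac{8}{5} - - \frac{41}{5} = \frac{8}{5} + \frac{41}{5} = \frac{49}{5} \approx 9.8$)
$a = - \frac{16499}{4}$ ($a = \left(- \frac{1}{4}\right) 16499 = - \frac{16499}{4} \approx -4124.8$)
$\left(R + a\right) + 11392 = \left(\frac{49}{5} - \frac{16499}{4}\right) + 11392 = - \frac{82299}{20} + 11392 = \frac{145541}{20}$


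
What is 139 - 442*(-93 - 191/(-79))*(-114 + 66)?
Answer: -151810715/79 ≈ -1.9217e+6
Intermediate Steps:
139 - 442*(-93 - 191/(-79))*(-114 + 66) = 139 - 442*(-93 - 191*(-1/79))*(-48) = 139 - 442*(-93 + 191/79)*(-48) = 139 - (-3162952)*(-48)/79 = 139 - 442*343488/79 = 139 - 151821696/79 = -151810715/79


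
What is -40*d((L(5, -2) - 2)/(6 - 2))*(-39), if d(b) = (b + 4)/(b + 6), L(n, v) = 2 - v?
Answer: 1080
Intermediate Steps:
d(b) = (4 + b)/(6 + b)
-40*d((L(5, -2) - 2)/(6 - 2))*(-39) = -40*(4 + ((2 - 1*(-2)) - 2)/(6 - 2))/(6 + ((2 - 1*(-2)) - 2)/(6 - 2))*(-39) = -40*(4 + ((2 + 2) - 2)/4)/(6 + ((2 + 2) - 2)/4)*(-39) = -40*(4 + (4 - 2)*(¼))/(6 + (4 - 2)*(¼))*(-39) = -40*(4 + 2*(¼))/(6 + 2*(¼))*(-39) = -40*(4 + ½)/(6 + ½)*(-39) = -40*9/(13/2*2)*(-39) = -80*9/(13*2)*(-39) = -40*9/13*(-39) = -360/13*(-39) = 1080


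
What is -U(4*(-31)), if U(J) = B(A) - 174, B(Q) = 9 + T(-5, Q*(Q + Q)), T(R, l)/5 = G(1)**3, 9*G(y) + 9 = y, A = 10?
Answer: 122845/729 ≈ 168.51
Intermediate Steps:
G(y) = -1 + y/9
T(R, l) = -2560/729 (T(R, l) = 5*(-1 + (1/9)*1)**3 = 5*(-1 + 1/9)**3 = 5*(-8/9)**3 = 5*(-512/729) = -2560/729)
B(Q) = 4001/729 (B(Q) = 9 - 2560/729 = 4001/729)
U(J) = -122845/729 (U(J) = 4001/729 - 174 = -122845/729)
-U(4*(-31)) = -1*(-122845/729) = 122845/729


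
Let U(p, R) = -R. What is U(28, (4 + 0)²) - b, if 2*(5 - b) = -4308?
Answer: -2175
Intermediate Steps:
b = 2159 (b = 5 - ½*(-4308) = 5 + 2154 = 2159)
U(28, (4 + 0)²) - b = -(4 + 0)² - 1*2159 = -1*4² - 2159 = -1*16 - 2159 = -16 - 2159 = -2175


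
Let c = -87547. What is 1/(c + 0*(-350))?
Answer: -1/87547 ≈ -1.1422e-5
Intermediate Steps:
1/(c + 0*(-350)) = 1/(-87547 + 0*(-350)) = 1/(-87547 + 0) = 1/(-87547) = -1/87547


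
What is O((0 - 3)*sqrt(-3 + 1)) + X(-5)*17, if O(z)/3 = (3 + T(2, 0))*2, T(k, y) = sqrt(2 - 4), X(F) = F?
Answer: -67 + 6*I*sqrt(2) ≈ -67.0 + 8.4853*I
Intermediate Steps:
T(k, y) = I*sqrt(2) (T(k, y) = sqrt(-2) = I*sqrt(2))
O(z) = 18 + 6*I*sqrt(2) (O(z) = 3*((3 + I*sqrt(2))*2) = 3*(6 + 2*I*sqrt(2)) = 18 + 6*I*sqrt(2))
O((0 - 3)*sqrt(-3 + 1)) + X(-5)*17 = (18 + 6*I*sqrt(2)) - 5*17 = (18 + 6*I*sqrt(2)) - 85 = -67 + 6*I*sqrt(2)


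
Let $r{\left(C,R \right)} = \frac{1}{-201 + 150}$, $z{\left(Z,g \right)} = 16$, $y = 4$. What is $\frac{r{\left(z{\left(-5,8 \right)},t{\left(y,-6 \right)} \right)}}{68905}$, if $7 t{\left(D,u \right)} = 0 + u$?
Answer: $- \frac{1}{3514155} \approx -2.8456 \cdot 10^{-7}$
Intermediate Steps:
$t{\left(D,u \right)} = \frac{u}{7}$ ($t{\left(D,u \right)} = \frac{0 + u}{7} = \frac{u}{7}$)
$r{\left(C,R \right)} = - \frac{1}{51}$ ($r{\left(C,R \right)} = \frac{1}{-51} = - \frac{1}{51}$)
$\frac{r{\left(z{\left(-5,8 \right)},t{\left(y,-6 \right)} \right)}}{68905} = - \frac{1}{51 \cdot 68905} = \left(- \frac{1}{51}\right) \frac{1}{68905} = - \frac{1}{3514155}$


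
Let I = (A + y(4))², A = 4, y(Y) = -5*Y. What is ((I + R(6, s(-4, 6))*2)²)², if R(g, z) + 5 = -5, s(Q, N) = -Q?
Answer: 3102044416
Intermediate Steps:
R(g, z) = -10 (R(g, z) = -5 - 5 = -10)
I = 256 (I = (4 - 5*4)² = (4 - 20)² = (-16)² = 256)
((I + R(6, s(-4, 6))*2)²)² = ((256 - 10*2)²)² = ((256 - 20)²)² = (236²)² = 55696² = 3102044416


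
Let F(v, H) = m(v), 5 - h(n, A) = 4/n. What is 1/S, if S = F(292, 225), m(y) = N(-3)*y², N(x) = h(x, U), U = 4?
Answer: 3/1620016 ≈ 1.8518e-6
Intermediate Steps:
h(n, A) = 5 - 4/n
N(x) = 5 - 4/x
m(y) = 19*y²/3 (m(y) = (5 - 4/(-3))*y² = (5 - 4*(-⅓))*y² = (5 + 4/3)*y² = 19*y²/3)
F(v, H) = 19*v²/3
S = 1620016/3 (S = (19/3)*292² = (19/3)*85264 = 1620016/3 ≈ 5.4001e+5)
1/S = 1/(1620016/3) = 3/1620016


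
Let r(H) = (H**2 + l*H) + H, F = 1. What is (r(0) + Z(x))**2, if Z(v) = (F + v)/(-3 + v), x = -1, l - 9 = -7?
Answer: 0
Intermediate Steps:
l = 2 (l = 9 - 7 = 2)
Z(v) = (1 + v)/(-3 + v)
r(H) = H**2 + 3*H (r(H) = (H**2 + 2*H) + H = H**2 + 3*H)
(r(0) + Z(x))**2 = (0*(3 + 0) + (1 - 1)/(-3 - 1))**2 = (0*3 + 0/(-4))**2 = (0 - 1/4*0)**2 = (0 + 0)**2 = 0**2 = 0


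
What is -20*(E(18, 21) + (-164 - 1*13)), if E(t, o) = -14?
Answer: 3820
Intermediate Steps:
-20*(E(18, 21) + (-164 - 1*13)) = -20*(-14 + (-164 - 1*13)) = -20*(-14 + (-164 - 13)) = -20*(-14 - 177) = -20*(-191) = 3820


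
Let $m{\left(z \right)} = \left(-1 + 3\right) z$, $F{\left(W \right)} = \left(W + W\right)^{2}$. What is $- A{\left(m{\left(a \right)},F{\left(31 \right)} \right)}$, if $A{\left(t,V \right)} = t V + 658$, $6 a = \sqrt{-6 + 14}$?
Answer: $-658 - \frac{7688 \sqrt{2}}{3} \approx -4282.2$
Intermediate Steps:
$a = \frac{\sqrt{2}}{3}$ ($a = \frac{\sqrt{-6 + 14}}{6} = \frac{\sqrt{8}}{6} = \frac{2 \sqrt{2}}{6} = \frac{\sqrt{2}}{3} \approx 0.4714$)
$F{\left(W \right)} = 4 W^{2}$ ($F{\left(W \right)} = \left(2 W\right)^{2} = 4 W^{2}$)
$m{\left(z \right)} = 2 z$
$A{\left(t,V \right)} = 658 + V t$ ($A{\left(t,V \right)} = V t + 658 = 658 + V t$)
$- A{\left(m{\left(a \right)},F{\left(31 \right)} \right)} = - (658 + 4 \cdot 31^{2} \cdot 2 \frac{\sqrt{2}}{3}) = - (658 + 4 \cdot 961 \frac{2 \sqrt{2}}{3}) = - (658 + 3844 \frac{2 \sqrt{2}}{3}) = - (658 + \frac{7688 \sqrt{2}}{3}) = -658 - \frac{7688 \sqrt{2}}{3}$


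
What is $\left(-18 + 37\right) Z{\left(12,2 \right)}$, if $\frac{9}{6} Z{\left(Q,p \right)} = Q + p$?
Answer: $\frac{532}{3} \approx 177.33$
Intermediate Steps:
$Z{\left(Q,p \right)} = \frac{2 Q}{3} + \frac{2 p}{3}$ ($Z{\left(Q,p \right)} = \frac{2 \left(Q + p\right)}{3} = \frac{2 Q}{3} + \frac{2 p}{3}$)
$\left(-18 + 37\right) Z{\left(12,2 \right)} = \left(-18 + 37\right) \left(\frac{2}{3} \cdot 12 + \frac{2}{3} \cdot 2\right) = 19 \left(8 + \frac{4}{3}\right) = 19 \cdot \frac{28}{3} = \frac{532}{3}$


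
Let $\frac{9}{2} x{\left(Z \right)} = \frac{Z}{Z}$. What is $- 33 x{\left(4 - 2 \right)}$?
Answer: $- \frac{22}{3} \approx -7.3333$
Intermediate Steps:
$x{\left(Z \right)} = \frac{2}{9}$ ($x{\left(Z \right)} = \frac{2 \frac{Z}{Z}}{9} = \frac{2}{9} \cdot 1 = \frac{2}{9}$)
$- 33 x{\left(4 - 2 \right)} = \left(-33\right) \frac{2}{9} = - \frac{22}{3}$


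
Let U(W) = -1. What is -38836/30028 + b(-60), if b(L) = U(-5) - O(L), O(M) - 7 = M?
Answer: 380655/7507 ≈ 50.707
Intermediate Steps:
O(M) = 7 + M
b(L) = -8 - L (b(L) = -1 - (7 + L) = -1 + (-7 - L) = -8 - L)
-38836/30028 + b(-60) = -38836/30028 + (-8 - 1*(-60)) = -38836*1/30028 + (-8 + 60) = -9709/7507 + 52 = 380655/7507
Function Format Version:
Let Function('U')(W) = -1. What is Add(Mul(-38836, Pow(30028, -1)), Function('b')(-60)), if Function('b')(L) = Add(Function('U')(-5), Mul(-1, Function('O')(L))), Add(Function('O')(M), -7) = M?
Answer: Rational(380655, 7507) ≈ 50.707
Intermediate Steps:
Function('O')(M) = Add(7, M)
Function('b')(L) = Add(-8, Mul(-1, L)) (Function('b')(L) = Add(-1, Mul(-1, Add(7, L))) = Add(-1, Add(-7, Mul(-1, L))) = Add(-8, Mul(-1, L)))
Add(Mul(-38836, Pow(30028, -1)), Function('b')(-60)) = Add(Mul(-38836, Pow(30028, -1)), Add(-8, Mul(-1, -60))) = Add(Mul(-38836, Rational(1, 30028)), Add(-8, 60)) = Add(Rational(-9709, 7507), 52) = Rational(380655, 7507)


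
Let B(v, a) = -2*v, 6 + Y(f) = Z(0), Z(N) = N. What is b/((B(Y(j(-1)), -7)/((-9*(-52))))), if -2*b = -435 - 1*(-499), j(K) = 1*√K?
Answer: -1248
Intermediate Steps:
j(K) = √K
Y(f) = -6 (Y(f) = -6 + 0 = -6)
b = -32 (b = -(-435 - 1*(-499))/2 = -(-435 + 499)/2 = -½*64 = -32)
b/((B(Y(j(-1)), -7)/((-9*(-52))))) = -32/((-2*(-6))/((-9*(-52)))) = -32/(12/468) = -32/(12*(1/468)) = -32/1/39 = -32*39 = -1248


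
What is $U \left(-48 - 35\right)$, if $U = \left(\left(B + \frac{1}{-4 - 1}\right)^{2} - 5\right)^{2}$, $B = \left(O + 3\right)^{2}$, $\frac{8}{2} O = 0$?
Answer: $- \frac{272216843}{625} \approx -4.3555 \cdot 10^{5}$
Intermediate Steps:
$O = 0$ ($O = \frac{1}{4} \cdot 0 = 0$)
$B = 9$ ($B = \left(0 + 3\right)^{2} = 3^{2} = 9$)
$U = \frac{3279721}{625}$ ($U = \left(\left(9 + \frac{1}{-4 - 1}\right)^{2} - 5\right)^{2} = \left(\left(9 + \frac{1}{-5}\right)^{2} - 5\right)^{2} = \left(\left(9 - \frac{1}{5}\right)^{2} - 5\right)^{2} = \left(\left(\frac{44}{5}\right)^{2} - 5\right)^{2} = \left(\frac{1936}{25} - 5\right)^{2} = \left(\frac{1811}{25}\right)^{2} = \frac{3279721}{625} \approx 5247.6$)
$U \left(-48 - 35\right) = \frac{3279721 \left(-48 - 35\right)}{625} = \frac{3279721}{625} \left(-83\right) = - \frac{272216843}{625}$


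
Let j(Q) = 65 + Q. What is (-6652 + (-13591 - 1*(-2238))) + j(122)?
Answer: -17818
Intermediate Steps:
(-6652 + (-13591 - 1*(-2238))) + j(122) = (-6652 + (-13591 - 1*(-2238))) + (65 + 122) = (-6652 + (-13591 + 2238)) + 187 = (-6652 - 11353) + 187 = -18005 + 187 = -17818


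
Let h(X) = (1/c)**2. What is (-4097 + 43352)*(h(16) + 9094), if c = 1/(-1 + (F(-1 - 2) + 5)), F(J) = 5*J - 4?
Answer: 365817345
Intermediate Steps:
F(J) = -4 + 5*J
c = -1/15 (c = 1/(-1 + ((-4 + 5*(-1 - 2)) + 5)) = 1/(-1 + ((-4 + 5*(-3)) + 5)) = 1/(-1 + ((-4 - 15) + 5)) = 1/(-1 + (-19 + 5)) = 1/(-1 - 14) = 1/(-15) = -1/15 ≈ -0.066667)
h(X) = 225 (h(X) = (1/(-1/15))**2 = (-15)**2 = 225)
(-4097 + 43352)*(h(16) + 9094) = (-4097 + 43352)*(225 + 9094) = 39255*9319 = 365817345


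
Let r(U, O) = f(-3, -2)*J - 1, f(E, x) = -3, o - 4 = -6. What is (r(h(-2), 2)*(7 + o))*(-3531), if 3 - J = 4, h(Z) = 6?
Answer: -35310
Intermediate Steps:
o = -2 (o = 4 - 6 = -2)
J = -1 (J = 3 - 1*4 = 3 - 4 = -1)
r(U, O) = 2 (r(U, O) = -3*(-1) - 1 = 3 - 1 = 2)
(r(h(-2), 2)*(7 + o))*(-3531) = (2*(7 - 2))*(-3531) = (2*5)*(-3531) = 10*(-3531) = -35310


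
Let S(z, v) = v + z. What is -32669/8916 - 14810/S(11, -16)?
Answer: 26376523/8916 ≈ 2958.3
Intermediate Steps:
-32669/8916 - 14810/S(11, -16) = -32669/8916 - 14810/(-16 + 11) = -32669*1/8916 - 14810/(-5) = -32669/8916 - 14810*(-1/5) = -32669/8916 + 2962 = 26376523/8916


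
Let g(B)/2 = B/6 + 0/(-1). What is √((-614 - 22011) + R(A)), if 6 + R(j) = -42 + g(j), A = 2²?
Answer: I*√204045/3 ≈ 150.57*I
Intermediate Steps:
g(B) = B/3 (g(B) = 2*(B/6 + 0/(-1)) = 2*(B*(⅙) + 0*(-1)) = 2*(B/6 + 0) = 2*(B/6) = B/3)
A = 4
R(j) = -48 + j/3 (R(j) = -6 + (-42 + j/3) = -48 + j/3)
√((-614 - 22011) + R(A)) = √((-614 - 22011) + (-48 + (⅓)*4)) = √(-22625 + (-48 + 4/3)) = √(-22625 - 140/3) = √(-68015/3) = I*√204045/3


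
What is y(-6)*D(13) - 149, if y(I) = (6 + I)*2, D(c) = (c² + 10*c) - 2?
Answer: -149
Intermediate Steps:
D(c) = -2 + c² + 10*c
y(I) = 12 + 2*I
y(-6)*D(13) - 149 = (12 + 2*(-6))*(-2 + 13² + 10*13) - 149 = (12 - 12)*(-2 + 169 + 130) - 149 = 0*297 - 149 = 0 - 149 = -149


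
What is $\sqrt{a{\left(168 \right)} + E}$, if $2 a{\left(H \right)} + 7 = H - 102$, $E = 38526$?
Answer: $\frac{\sqrt{154222}}{2} \approx 196.36$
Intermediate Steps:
$a{\left(H \right)} = - \frac{109}{2} + \frac{H}{2}$ ($a{\left(H \right)} = - \frac{7}{2} + \frac{H - 102}{2} = - \frac{7}{2} + \frac{-102 + H}{2} = - \frac{7}{2} + \left(-51 + \frac{H}{2}\right) = - \frac{109}{2} + \frac{H}{2}$)
$\sqrt{a{\left(168 \right)} + E} = \sqrt{\left(- \frac{109}{2} + \frac{1}{2} \cdot 168\right) + 38526} = \sqrt{\left(- \frac{109}{2} + 84\right) + 38526} = \sqrt{\frac{59}{2} + 38526} = \sqrt{\frac{77111}{2}} = \frac{\sqrt{154222}}{2}$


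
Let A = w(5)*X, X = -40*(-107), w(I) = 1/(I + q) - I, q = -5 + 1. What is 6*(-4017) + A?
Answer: -41222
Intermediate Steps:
q = -4
w(I) = 1/(-4 + I) - I (w(I) = 1/(I - 4) - I = 1/(-4 + I) - I)
X = 4280
A = -17120 (A = ((1 - 1*5² + 4*5)/(-4 + 5))*4280 = ((1 - 1*25 + 20)/1)*4280 = (1*(1 - 25 + 20))*4280 = (1*(-4))*4280 = -4*4280 = -17120)
6*(-4017) + A = 6*(-4017) - 17120 = -24102 - 17120 = -41222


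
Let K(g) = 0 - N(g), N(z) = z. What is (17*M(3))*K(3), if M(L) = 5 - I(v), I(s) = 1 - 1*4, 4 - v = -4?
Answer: -408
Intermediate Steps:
v = 8 (v = 4 - 1*(-4) = 4 + 4 = 8)
I(s) = -3 (I(s) = 1 - 4 = -3)
K(g) = -g (K(g) = 0 - g = -g)
M(L) = 8 (M(L) = 5 - 1*(-3) = 5 + 3 = 8)
(17*M(3))*K(3) = (17*8)*(-1*3) = 136*(-3) = -408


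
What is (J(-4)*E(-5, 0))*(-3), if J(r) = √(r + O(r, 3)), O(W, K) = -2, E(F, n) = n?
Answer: 0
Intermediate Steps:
J(r) = √(-2 + r) (J(r) = √(r - 2) = √(-2 + r))
(J(-4)*E(-5, 0))*(-3) = (√(-2 - 4)*0)*(-3) = (√(-6)*0)*(-3) = ((I*√6)*0)*(-3) = 0*(-3) = 0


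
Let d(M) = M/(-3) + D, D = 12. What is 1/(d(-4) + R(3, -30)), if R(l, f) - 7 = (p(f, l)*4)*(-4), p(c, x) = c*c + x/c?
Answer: -15/215671 ≈ -6.9550e-5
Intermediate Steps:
d(M) = 12 - M/3 (d(M) = M/(-3) + 12 = M*(-1/3) + 12 = -M/3 + 12 = 12 - M/3)
p(c, x) = c**2 + x/c
R(l, f) = 7 - 16*(l + f**3)/f (R(l, f) = 7 + (((l + f**3)/f)*4)*(-4) = 7 + (4*(l + f**3)/f)*(-4) = 7 - 16*(l + f**3)/f)
1/(d(-4) + R(3, -30)) = 1/((12 - 1/3*(-4)) + (7 - 16*(-30)**2 - 16*3/(-30))) = 1/((12 + 4/3) + (7 - 16*900 - 16*3*(-1/30))) = 1/(40/3 + (7 - 14400 + 8/5)) = 1/(40/3 - 71957/5) = 1/(-215671/15) = -15/215671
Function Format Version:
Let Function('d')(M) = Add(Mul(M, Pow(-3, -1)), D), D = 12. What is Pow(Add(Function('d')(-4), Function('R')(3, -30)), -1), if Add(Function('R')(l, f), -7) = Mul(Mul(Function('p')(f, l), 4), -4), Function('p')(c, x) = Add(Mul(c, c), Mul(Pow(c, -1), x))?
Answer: Rational(-15, 215671) ≈ -6.9550e-5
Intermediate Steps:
Function('d')(M) = Add(12, Mul(Rational(-1, 3), M)) (Function('d')(M) = Add(Mul(M, Pow(-3, -1)), 12) = Add(Mul(M, Rational(-1, 3)), 12) = Add(Mul(Rational(-1, 3), M), 12) = Add(12, Mul(Rational(-1, 3), M)))
Function('p')(c, x) = Add(Pow(c, 2), Mul(x, Pow(c, -1)))
Function('R')(l, f) = Add(7, Mul(-16, Pow(f, -1), Add(l, Pow(f, 3)))) (Function('R')(l, f) = Add(7, Mul(Mul(Mul(Pow(f, -1), Add(l, Pow(f, 3))), 4), -4)) = Add(7, Mul(Mul(4, Pow(f, -1), Add(l, Pow(f, 3))), -4)) = Add(7, Mul(-16, Pow(f, -1), Add(l, Pow(f, 3)))))
Pow(Add(Function('d')(-4), Function('R')(3, -30)), -1) = Pow(Add(Add(12, Mul(Rational(-1, 3), -4)), Add(7, Mul(-16, Pow(-30, 2)), Mul(-16, 3, Pow(-30, -1)))), -1) = Pow(Add(Add(12, Rational(4, 3)), Add(7, Mul(-16, 900), Mul(-16, 3, Rational(-1, 30)))), -1) = Pow(Add(Rational(40, 3), Add(7, -14400, Rational(8, 5))), -1) = Pow(Add(Rational(40, 3), Rational(-71957, 5)), -1) = Pow(Rational(-215671, 15), -1) = Rational(-15, 215671)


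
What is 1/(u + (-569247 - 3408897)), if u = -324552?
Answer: -1/4302696 ≈ -2.3241e-7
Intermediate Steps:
1/(u + (-569247 - 3408897)) = 1/(-324552 + (-569247 - 3408897)) = 1/(-324552 - 3978144) = 1/(-4302696) = -1/4302696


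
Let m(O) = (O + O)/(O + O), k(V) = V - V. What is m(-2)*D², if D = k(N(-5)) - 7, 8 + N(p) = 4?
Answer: 49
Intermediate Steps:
N(p) = -4 (N(p) = -8 + 4 = -4)
k(V) = 0
D = -7 (D = 0 - 7 = -7)
m(O) = 1 (m(O) = (2*O)/((2*O)) = (2*O)*(1/(2*O)) = 1)
m(-2)*D² = 1*(-7)² = 1*49 = 49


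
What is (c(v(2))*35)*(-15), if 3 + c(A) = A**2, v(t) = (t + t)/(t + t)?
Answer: 1050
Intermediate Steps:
v(t) = 1 (v(t) = (2*t)/((2*t)) = (2*t)*(1/(2*t)) = 1)
c(A) = -3 + A**2
(c(v(2))*35)*(-15) = ((-3 + 1**2)*35)*(-15) = ((-3 + 1)*35)*(-15) = -2*35*(-15) = -70*(-15) = 1050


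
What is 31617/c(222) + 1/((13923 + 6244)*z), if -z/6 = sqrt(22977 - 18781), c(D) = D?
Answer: 10539/74 - sqrt(1049)/253862196 ≈ 142.42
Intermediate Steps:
z = -12*sqrt(1049) (z = -6*sqrt(22977 - 18781) = -12*sqrt(1049) ≈ -388.66)
31617/c(222) + 1/((13923 + 6244)*z) = 31617/222 + 1/((13923 + 6244)*((-12*sqrt(1049)))) = 31617*(1/222) + (-sqrt(1049)/12588)/20167 = 10539/74 + (-sqrt(1049)/12588)/20167 = 10539/74 - sqrt(1049)/253862196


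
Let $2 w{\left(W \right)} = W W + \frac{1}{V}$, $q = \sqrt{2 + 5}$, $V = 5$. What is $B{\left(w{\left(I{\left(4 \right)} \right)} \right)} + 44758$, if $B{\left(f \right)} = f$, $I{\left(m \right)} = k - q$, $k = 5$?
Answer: $\frac{447741}{10} - 5 \sqrt{7} \approx 44761.0$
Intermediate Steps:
$q = \sqrt{7} \approx 2.6458$
$I{\left(m \right)} = 5 - \sqrt{7}$
$w{\left(W \right)} = \frac{1}{10} + \frac{W^{2}}{2}$ ($w{\left(W \right)} = \frac{W W + \frac{1}{5}}{2} = \frac{W^{2} + \frac{1}{5}}{2} = \frac{\frac{1}{5} + W^{2}}{2} = \frac{1}{10} + \frac{W^{2}}{2}$)
$B{\left(w{\left(I{\left(4 \right)} \right)} \right)} + 44758 = \left(\frac{1}{10} + \frac{\left(5 - \sqrt{7}\right)^{2}}{2}\right) + 44758 = \frac{447581}{10} + \frac{\left(5 - \sqrt{7}\right)^{2}}{2}$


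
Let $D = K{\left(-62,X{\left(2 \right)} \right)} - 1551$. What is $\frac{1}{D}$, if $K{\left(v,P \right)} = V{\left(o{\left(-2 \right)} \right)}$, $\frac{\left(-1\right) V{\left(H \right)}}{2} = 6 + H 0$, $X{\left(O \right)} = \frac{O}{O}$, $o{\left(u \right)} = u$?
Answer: $- \frac{1}{1563} \approx -0.0006398$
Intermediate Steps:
$X{\left(O \right)} = 1$
$V{\left(H \right)} = -12$ ($V{\left(H \right)} = - 2 \left(6 + H 0\right) = - 2 \left(6 + 0\right) = \left(-2\right) 6 = -12$)
$K{\left(v,P \right)} = -12$
$D = -1563$ ($D = -12 - 1551 = -1563$)
$\frac{1}{D} = \frac{1}{-1563} = - \frac{1}{1563}$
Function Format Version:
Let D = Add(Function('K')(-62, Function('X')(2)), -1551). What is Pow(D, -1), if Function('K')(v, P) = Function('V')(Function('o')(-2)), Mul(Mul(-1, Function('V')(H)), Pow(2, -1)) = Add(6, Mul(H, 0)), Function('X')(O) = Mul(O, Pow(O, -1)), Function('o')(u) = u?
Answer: Rational(-1, 1563) ≈ -0.00063980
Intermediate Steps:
Function('X')(O) = 1
Function('V')(H) = -12 (Function('V')(H) = Mul(-2, Add(6, Mul(H, 0))) = Mul(-2, Add(6, 0)) = Mul(-2, 6) = -12)
Function('K')(v, P) = -12
D = -1563 (D = Add(-12, -1551) = -1563)
Pow(D, -1) = Pow(-1563, -1) = Rational(-1, 1563)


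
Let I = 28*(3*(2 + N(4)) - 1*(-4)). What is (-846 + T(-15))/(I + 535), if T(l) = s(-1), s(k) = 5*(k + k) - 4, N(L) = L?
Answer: -860/1151 ≈ -0.74718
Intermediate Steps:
s(k) = -4 + 10*k (s(k) = 5*(2*k) - 4 = 10*k - 4 = -4 + 10*k)
T(l) = -14 (T(l) = -4 + 10*(-1) = -4 - 10 = -14)
I = 616 (I = 28*(3*(2 + 4) - 1*(-4)) = 28*(3*6 + 4) = 28*(18 + 4) = 28*22 = 616)
(-846 + T(-15))/(I + 535) = (-846 - 14)/(616 + 535) = -860/1151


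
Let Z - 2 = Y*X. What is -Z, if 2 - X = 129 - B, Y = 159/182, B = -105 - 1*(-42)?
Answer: 14923/91 ≈ 163.99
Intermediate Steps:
B = -63 (B = -105 + 42 = -63)
Y = 159/182 (Y = 159*(1/182) = 159/182 ≈ 0.87363)
X = -190 (X = 2 - (129 - 1*(-63)) = 2 - (129 + 63) = 2 - 1*192 = 2 - 192 = -190)
Z = -14923/91 (Z = 2 + (159/182)*(-190) = 2 - 15105/91 = -14923/91 ≈ -163.99)
-Z = -1*(-14923/91) = 14923/91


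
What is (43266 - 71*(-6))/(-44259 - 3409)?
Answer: -10923/11917 ≈ -0.91659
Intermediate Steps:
(43266 - 71*(-6))/(-44259 - 3409) = (43266 + 426)/(-47668) = 43692*(-1/47668) = -10923/11917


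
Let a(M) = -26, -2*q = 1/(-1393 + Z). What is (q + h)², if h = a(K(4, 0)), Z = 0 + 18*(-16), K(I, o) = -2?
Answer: 7640682921/11303044 ≈ 675.98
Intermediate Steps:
Z = -288 (Z = 0 - 288 = -288)
q = 1/3362 (q = -1/(2*(-1393 - 288)) = -½/(-1681) = -½*(-1/1681) = 1/3362 ≈ 0.00029744)
h = -26
(q + h)² = (1/3362 - 26)² = (-87411/3362)² = 7640682921/11303044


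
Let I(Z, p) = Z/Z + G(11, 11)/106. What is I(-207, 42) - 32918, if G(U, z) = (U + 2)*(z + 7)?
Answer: -1744484/53 ≈ -32915.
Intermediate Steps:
G(U, z) = (2 + U)*(7 + z)
I(Z, p) = 170/53 (I(Z, p) = Z/Z + (14 + 2*11 + 7*11 + 11*11)/106 = 1 + (14 + 22 + 77 + 121)*(1/106) = 1 + 234*(1/106) = 1 + 117/53 = 170/53)
I(-207, 42) - 32918 = 170/53 - 32918 = -1744484/53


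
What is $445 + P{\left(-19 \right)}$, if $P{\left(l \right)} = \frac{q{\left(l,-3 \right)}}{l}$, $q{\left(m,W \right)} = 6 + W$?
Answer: $\frac{8452}{19} \approx 444.84$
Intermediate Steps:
$P{\left(l \right)} = \frac{3}{l}$ ($P{\left(l \right)} = \frac{6 - 3}{l} = \frac{3}{l}$)
$445 + P{\left(-19 \right)} = 445 + \frac{3}{-19} = 445 + 3 \left(- \frac{1}{19}\right) = 445 - \frac{3}{19} = \frac{8452}{19}$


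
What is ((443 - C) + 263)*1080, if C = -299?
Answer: 1085400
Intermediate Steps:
((443 - C) + 263)*1080 = ((443 - 1*(-299)) + 263)*1080 = ((443 + 299) + 263)*1080 = (742 + 263)*1080 = 1005*1080 = 1085400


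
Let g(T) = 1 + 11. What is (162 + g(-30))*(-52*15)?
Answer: -135720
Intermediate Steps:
g(T) = 12
(162 + g(-30))*(-52*15) = (162 + 12)*(-52*15) = 174*(-780) = -135720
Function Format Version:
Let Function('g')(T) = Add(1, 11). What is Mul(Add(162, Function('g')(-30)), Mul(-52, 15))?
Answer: -135720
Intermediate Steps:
Function('g')(T) = 12
Mul(Add(162, Function('g')(-30)), Mul(-52, 15)) = Mul(Add(162, 12), Mul(-52, 15)) = Mul(174, -780) = -135720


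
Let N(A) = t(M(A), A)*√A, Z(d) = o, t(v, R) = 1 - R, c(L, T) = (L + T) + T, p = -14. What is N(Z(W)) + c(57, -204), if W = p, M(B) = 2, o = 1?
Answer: -351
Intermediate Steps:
c(L, T) = L + 2*T
W = -14
Z(d) = 1
N(A) = √A*(1 - A) (N(A) = (1 - A)*√A = √A*(1 - A))
N(Z(W)) + c(57, -204) = √1*(1 - 1*1) + (57 + 2*(-204)) = 1*(1 - 1) + (57 - 408) = 1*0 - 351 = 0 - 351 = -351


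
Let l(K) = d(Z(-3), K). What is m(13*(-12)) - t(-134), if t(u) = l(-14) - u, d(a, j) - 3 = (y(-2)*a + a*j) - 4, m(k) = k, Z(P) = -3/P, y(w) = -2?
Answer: -273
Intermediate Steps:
d(a, j) = -1 - 2*a + a*j (d(a, j) = 3 + ((-2*a + a*j) - 4) = 3 + (-4 - 2*a + a*j) = -1 - 2*a + a*j)
l(K) = -3 + K (l(K) = -1 - (-6)/(-3) + (-3/(-3))*K = -1 - (-6)*(-1)/3 + (-3*(-⅓))*K = -1 - 2*1 + 1*K = -1 - 2 + K = -3 + K)
t(u) = -17 - u (t(u) = (-3 - 14) - u = -17 - u)
m(13*(-12)) - t(-134) = 13*(-12) - (-17 - 1*(-134)) = -156 - (-17 + 134) = -156 - 1*117 = -156 - 117 = -273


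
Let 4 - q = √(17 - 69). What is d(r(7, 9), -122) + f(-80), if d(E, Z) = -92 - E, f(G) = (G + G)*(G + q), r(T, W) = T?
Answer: 12061 + 320*I*√13 ≈ 12061.0 + 1153.8*I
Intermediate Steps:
q = 4 - 2*I*√13 (q = 4 - √(17 - 69) = 4 - √(-52) = 4 - 2*I*√13 ≈ 4.0 - 7.2111*I)
f(G) = 2*G*(4 + G - 2*I*√13) (f(G) = (G + G)*(G + (4 - 2*I*√13)) = (2*G)*(4 + G - 2*I*√13) = 2*G*(4 + G - 2*I*√13))
d(r(7, 9), -122) + f(-80) = (-92 - 1*7) + 2*(-80)*(4 - 80 - 2*I*√13) = (-92 - 7) + 2*(-80)*(-76 - 2*I*√13) = -99 + (12160 + 320*I*√13) = 12061 + 320*I*√13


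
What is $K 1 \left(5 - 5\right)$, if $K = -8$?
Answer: $0$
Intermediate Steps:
$K 1 \left(5 - 5\right) = \left(-8\right) 1 \left(5 - 5\right) = \left(-8\right) 0 = 0$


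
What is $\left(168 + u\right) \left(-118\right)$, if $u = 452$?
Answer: $-73160$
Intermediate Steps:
$\left(168 + u\right) \left(-118\right) = \left(168 + 452\right) \left(-118\right) = 620 \left(-118\right) = -73160$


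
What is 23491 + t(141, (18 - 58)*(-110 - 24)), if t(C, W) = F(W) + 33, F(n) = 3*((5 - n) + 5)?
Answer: 7474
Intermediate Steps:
F(n) = 30 - 3*n (F(n) = 3*(10 - n) = 30 - 3*n)
t(C, W) = 63 - 3*W (t(C, W) = (30 - 3*W) + 33 = 63 - 3*W)
23491 + t(141, (18 - 58)*(-110 - 24)) = 23491 + (63 - 3*(18 - 58)*(-110 - 24)) = 23491 + (63 - (-120)*(-134)) = 23491 + (63 - 3*5360) = 23491 + (63 - 16080) = 23491 - 16017 = 7474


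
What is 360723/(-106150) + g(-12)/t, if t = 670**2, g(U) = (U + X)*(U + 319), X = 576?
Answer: -26099799/8663770 ≈ -3.0125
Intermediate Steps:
g(U) = (319 + U)*(576 + U) (g(U) = (U + 576)*(U + 319) = (576 + U)*(319 + U) = (319 + U)*(576 + U))
t = 448900
360723/(-106150) + g(-12)/t = 360723/(-106150) + (183744 + (-12)**2 + 895*(-12))/448900 = 360723*(-1/106150) + (183744 + 144 - 10740)*(1/448900) = -32793/9650 + 173148*(1/448900) = -32793/9650 + 43287/112225 = -26099799/8663770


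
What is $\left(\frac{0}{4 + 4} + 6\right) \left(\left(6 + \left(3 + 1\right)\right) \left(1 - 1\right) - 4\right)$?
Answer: $-24$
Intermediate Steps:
$\left(\frac{0}{4 + 4} + 6\right) \left(\left(6 + \left(3 + 1\right)\right) \left(1 - 1\right) - 4\right) = \left(\frac{0}{8} + 6\right) \left(\left(6 + 4\right) 0 - 4\right) = \left(0 \cdot \frac{1}{8} + 6\right) \left(10 \cdot 0 - 4\right) = \left(0 + 6\right) \left(0 - 4\right) = 6 \left(-4\right) = -24$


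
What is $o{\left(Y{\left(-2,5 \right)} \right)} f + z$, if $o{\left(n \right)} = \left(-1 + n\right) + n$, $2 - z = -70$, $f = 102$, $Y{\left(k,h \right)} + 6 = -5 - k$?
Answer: $-1866$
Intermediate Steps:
$Y{\left(k,h \right)} = -11 - k$ ($Y{\left(k,h \right)} = -6 - \left(5 + k\right) = -11 - k$)
$z = 72$ ($z = 2 - -70 = 2 + 70 = 72$)
$o{\left(n \right)} = -1 + 2 n$
$o{\left(Y{\left(-2,5 \right)} \right)} f + z = \left(-1 + 2 \left(-11 - -2\right)\right) 102 + 72 = \left(-1 + 2 \left(-11 + 2\right)\right) 102 + 72 = \left(-1 + 2 \left(-9\right)\right) 102 + 72 = \left(-1 - 18\right) 102 + 72 = \left(-19\right) 102 + 72 = -1938 + 72 = -1866$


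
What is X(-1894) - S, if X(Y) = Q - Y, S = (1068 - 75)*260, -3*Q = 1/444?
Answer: -341372953/1332 ≈ -2.5629e+5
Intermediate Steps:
Q = -1/1332 (Q = -1/3/444 = -1/3*1/444 = -1/1332 ≈ -0.00075075)
S = 258180 (S = 993*260 = 258180)
X(Y) = -1/1332 - Y
X(-1894) - S = (-1/1332 - 1*(-1894)) - 1*258180 = (-1/1332 + 1894) - 258180 = 2522807/1332 - 258180 = -341372953/1332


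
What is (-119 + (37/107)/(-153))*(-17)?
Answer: 1948186/963 ≈ 2023.0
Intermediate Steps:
(-119 + (37/107)/(-153))*(-17) = (-119 + (37*(1/107))*(-1/153))*(-17) = (-119 + (37/107)*(-1/153))*(-17) = (-119 - 37/16371)*(-17) = -1948186/16371*(-17) = 1948186/963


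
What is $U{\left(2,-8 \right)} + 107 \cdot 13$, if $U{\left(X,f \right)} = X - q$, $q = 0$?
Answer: $1393$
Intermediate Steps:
$U{\left(X,f \right)} = X$ ($U{\left(X,f \right)} = X - 0 = X + 0 = X$)
$U{\left(2,-8 \right)} + 107 \cdot 13 = 2 + 107 \cdot 13 = 2 + 1391 = 1393$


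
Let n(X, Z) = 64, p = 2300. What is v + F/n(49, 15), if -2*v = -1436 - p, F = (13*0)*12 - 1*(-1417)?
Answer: 120969/64 ≈ 1890.1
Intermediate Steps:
F = 1417 (F = 0*12 + 1417 = 0 + 1417 = 1417)
v = 1868 (v = -(-1436 - 1*2300)/2 = -(-1436 - 2300)/2 = -1/2*(-3736) = 1868)
v + F/n(49, 15) = 1868 + 1417/64 = 120969/64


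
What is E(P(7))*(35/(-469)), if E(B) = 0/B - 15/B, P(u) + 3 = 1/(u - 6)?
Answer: -75/134 ≈ -0.55970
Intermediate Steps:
P(u) = -3 + 1/(-6 + u) (P(u) = -3 + 1/(u - 6) = -3 + 1/(-6 + u))
E(B) = -15/B (E(B) = 0 - 15/B = -15/B)
E(P(7))*(35/(-469)) = (-15*(-6 + 7)/(19 - 3*7))*(35/(-469)) = (-15/(19 - 21))*(35*(-1/469)) = -15/(1*(-2))*(-5/67) = -15/(-2)*(-5/67) = -15*(-½)*(-5/67) = (15/2)*(-5/67) = -75/134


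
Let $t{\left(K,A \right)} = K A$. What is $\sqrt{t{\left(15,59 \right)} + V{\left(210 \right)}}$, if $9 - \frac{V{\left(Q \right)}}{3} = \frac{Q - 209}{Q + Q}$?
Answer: $\frac{\sqrt{4468765}}{70} \approx 30.199$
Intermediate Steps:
$t{\left(K,A \right)} = A K$
$V{\left(Q \right)} = 27 - \frac{3 \left(-209 + Q\right)}{2 Q}$ ($V{\left(Q \right)} = 27 - 3 \frac{Q - 209}{Q + Q} = 27 - 3 \frac{-209 + Q}{2 Q} = 27 - \frac{3 \left(-209 + Q\right)}{2 Q}$)
$\sqrt{t{\left(15,59 \right)} + V{\left(210 \right)}} = \sqrt{59 \cdot 15 + \frac{3 \left(209 + 17 \cdot 210\right)}{2 \cdot 210}} = \sqrt{885 + \frac{3}{2} \cdot \frac{1}{210} \left(209 + 3570\right)} = \sqrt{885 + \frac{3}{2} \cdot \frac{1}{210} \cdot 3779} = \sqrt{885 + \frac{3779}{140}} = \sqrt{\frac{127679}{140}} = \frac{\sqrt{4468765}}{70}$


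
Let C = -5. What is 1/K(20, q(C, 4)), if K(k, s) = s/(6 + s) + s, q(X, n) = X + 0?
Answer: -⅒ ≈ -0.10000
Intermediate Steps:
q(X, n) = X
K(k, s) = s + s/(6 + s) (K(k, s) = s/(6 + s) + s = s + s/(6 + s))
1/K(20, q(C, 4)) = 1/(-5*(7 - 5)/(6 - 5)) = 1/(-5*2/1) = 1/(-5*1*2) = 1/(-10) = -⅒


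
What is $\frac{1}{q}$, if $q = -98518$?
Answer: $- \frac{1}{98518} \approx -1.015 \cdot 10^{-5}$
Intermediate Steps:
$\frac{1}{q} = \frac{1}{-98518} = - \frac{1}{98518}$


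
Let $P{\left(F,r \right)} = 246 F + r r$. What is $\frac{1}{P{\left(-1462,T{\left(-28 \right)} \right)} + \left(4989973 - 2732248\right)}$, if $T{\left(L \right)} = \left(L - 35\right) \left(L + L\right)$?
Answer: $\frac{1}{14344857} \approx 6.9711 \cdot 10^{-8}$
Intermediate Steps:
$T{\left(L \right)} = 2 L \left(-35 + L\right)$ ($T{\left(L \right)} = \left(-35 + L\right) 2 L = 2 L \left(-35 + L\right)$)
$P{\left(F,r \right)} = r^{2} + 246 F$ ($P{\left(F,r \right)} = 246 F + r^{2} = r^{2} + 246 F$)
$\frac{1}{P{\left(-1462,T{\left(-28 \right)} \right)} + \left(4989973 - 2732248\right)} = \frac{1}{\left(\left(2 \left(-28\right) \left(-35 - 28\right)\right)^{2} + 246 \left(-1462\right)\right) + \left(4989973 - 2732248\right)} = \frac{1}{\left(\left(2 \left(-28\right) \left(-63\right)\right)^{2} - 359652\right) + \left(4989973 - 2732248\right)} = \frac{1}{\left(3528^{2} - 359652\right) + 2257725} = \frac{1}{\left(12446784 - 359652\right) + 2257725} = \frac{1}{12087132 + 2257725} = \frac{1}{14344857}$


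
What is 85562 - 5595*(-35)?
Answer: 281387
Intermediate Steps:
85562 - 5595*(-35) = 85562 - 1*(-195825) = 85562 + 195825 = 281387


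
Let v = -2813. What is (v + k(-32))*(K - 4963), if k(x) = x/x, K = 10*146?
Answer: 9850436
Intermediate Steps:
K = 1460
k(x) = 1
(v + k(-32))*(K - 4963) = (-2813 + 1)*(1460 - 4963) = -2812*(-3503) = 9850436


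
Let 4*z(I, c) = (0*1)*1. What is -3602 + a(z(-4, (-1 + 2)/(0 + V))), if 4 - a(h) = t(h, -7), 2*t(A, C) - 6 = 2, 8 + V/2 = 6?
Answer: -3602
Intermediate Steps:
V = -4 (V = -16 + 2*6 = -16 + 12 = -4)
z(I, c) = 0 (z(I, c) = ((0*1)*1)/4 = (0*1)/4 = (¼)*0 = 0)
t(A, C) = 4 (t(A, C) = 3 + (½)*2 = 3 + 1 = 4)
a(h) = 0 (a(h) = 4 - 1*4 = 4 - 4 = 0)
-3602 + a(z(-4, (-1 + 2)/(0 + V))) = -3602 + 0 = -3602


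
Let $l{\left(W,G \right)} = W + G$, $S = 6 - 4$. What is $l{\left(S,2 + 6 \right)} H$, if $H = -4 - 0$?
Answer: $-40$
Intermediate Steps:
$S = 2$ ($S = 6 - 4 = 2$)
$H = -4$ ($H = -4 + 0 = -4$)
$l{\left(W,G \right)} = G + W$
$l{\left(S,2 + 6 \right)} H = \left(\left(2 + 6\right) + 2\right) \left(-4\right) = \left(8 + 2\right) \left(-4\right) = 10 \left(-4\right) = -40$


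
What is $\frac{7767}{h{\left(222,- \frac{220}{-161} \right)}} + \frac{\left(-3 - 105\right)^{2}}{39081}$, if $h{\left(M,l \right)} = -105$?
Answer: $- \frac{685527}{9305} \approx -73.673$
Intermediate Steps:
$\frac{7767}{h{\left(222,- \frac{220}{-161} \right)}} + \frac{\left(-3 - 105\right)^{2}}{39081} = \frac{7767}{-105} + \frac{\left(-3 - 105\right)^{2}}{39081} = 7767 \left(- \frac{1}{105}\right) + \left(-108\right)^{2} \cdot \frac{1}{39081} = - \frac{2589}{35} + 11664 \cdot \frac{1}{39081} = - \frac{2589}{35} + \frac{3888}{13027} = - \frac{685527}{9305}$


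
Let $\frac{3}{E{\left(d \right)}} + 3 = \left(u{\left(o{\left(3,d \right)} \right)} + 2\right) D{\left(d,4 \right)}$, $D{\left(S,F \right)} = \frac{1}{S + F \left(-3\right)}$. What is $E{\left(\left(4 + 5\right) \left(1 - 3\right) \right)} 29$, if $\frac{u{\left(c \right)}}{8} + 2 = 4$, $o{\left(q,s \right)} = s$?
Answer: $- \frac{145}{6} \approx -24.167$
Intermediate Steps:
$u{\left(c \right)} = 16$ ($u{\left(c \right)} = -16 + 8 \cdot 4 = -16 + 32 = 16$)
$D{\left(S,F \right)} = \frac{1}{S - 3 F}$
$E{\left(d \right)} = \frac{3}{-3 - \frac{18}{12 - d}}$ ($E{\left(d \right)} = \frac{3}{-3 + \left(16 + 2\right) \left(- \frac{1}{- d + 3 \cdot 4}\right)} = \frac{3}{-3 + 18 \left(- \frac{1}{- d + 12}\right)} = \frac{3}{-3 + 18 \left(- \frac{1}{12 - d}\right)} = \frac{3}{-3 - \frac{18}{12 - d}}$)
$E{\left(\left(4 + 5\right) \left(1 - 3\right) \right)} 29 = \frac{12 - \left(4 + 5\right) \left(1 - 3\right)}{-18 + \left(4 + 5\right) \left(1 - 3\right)} 29 = \frac{12 - 9 \left(-2\right)}{-18 + 9 \left(-2\right)} 29 = \frac{12 - -18}{-18 - 18} \cdot 29 = \frac{12 + 18}{-36} \cdot 29 = \left(- \frac{1}{36}\right) 30 \cdot 29 = \left(- \frac{5}{6}\right) 29 = - \frac{145}{6}$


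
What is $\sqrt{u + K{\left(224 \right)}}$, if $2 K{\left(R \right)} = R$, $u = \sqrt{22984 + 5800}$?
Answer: $2 \sqrt{28 + \sqrt{1799}} \approx 16.783$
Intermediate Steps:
$u = 4 \sqrt{1799}$ ($u = \sqrt{28784} = 4 \sqrt{1799} \approx 169.66$)
$K{\left(R \right)} = \frac{R}{2}$
$\sqrt{u + K{\left(224 \right)}} = \sqrt{4 \sqrt{1799} + \frac{1}{2} \cdot 224} = \sqrt{4 \sqrt{1799} + 112} = \sqrt{112 + 4 \sqrt{1799}}$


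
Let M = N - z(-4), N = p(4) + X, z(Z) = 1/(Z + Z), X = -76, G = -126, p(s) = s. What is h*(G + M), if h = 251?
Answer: -397333/8 ≈ -49667.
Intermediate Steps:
z(Z) = 1/(2*Z)
N = -72 (N = 4 - 76 = -72)
M = -575/8 (M = -72 - 1/(2*(-4)) = -72 - (-1)/(2*4) = -72 - 1*(-1/8) = -72 + 1/8 = -575/8 ≈ -71.875)
h*(G + M) = 251*(-126 - 575/8) = 251*(-1583/8) = -397333/8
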